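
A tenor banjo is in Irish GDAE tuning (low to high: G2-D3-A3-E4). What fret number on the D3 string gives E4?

E4 is 14 semitones above the open D3 (D–D#–E–F–…–D–D#–E), so it sits at fret 14.

14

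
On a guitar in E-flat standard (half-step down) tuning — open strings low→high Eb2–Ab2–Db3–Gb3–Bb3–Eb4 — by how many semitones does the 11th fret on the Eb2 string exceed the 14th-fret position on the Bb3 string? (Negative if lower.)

-22 semitones

Eb2 at fret 11 → D3 (MIDI 50); Bb3 at fret 14 → C5 (MIDI 72).
50 − 72 = -22, so the two pitches are 22 semitones apart.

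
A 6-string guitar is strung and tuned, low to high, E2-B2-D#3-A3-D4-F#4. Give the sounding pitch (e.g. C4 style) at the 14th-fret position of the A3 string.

B4

A3 is MIDI 57. Adding 14 gives 71, which is B4.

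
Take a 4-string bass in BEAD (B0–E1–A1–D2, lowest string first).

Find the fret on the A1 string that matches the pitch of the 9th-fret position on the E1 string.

4

Fret 9 on E1 is MIDI 28 + 9 = 37 (C♯2). On the A1 string (open MIDI 33), that pitch is 37 − 33 = fret 4.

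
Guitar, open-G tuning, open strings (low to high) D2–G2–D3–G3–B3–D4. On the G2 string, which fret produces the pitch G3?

G3 is 12 semitones above the open G2 (G–G#–A–A#–…–F–F#–G), so it sits at fret 12.

12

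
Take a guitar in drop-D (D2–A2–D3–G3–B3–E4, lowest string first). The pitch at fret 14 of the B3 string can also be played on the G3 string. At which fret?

18

Fret 14 on B3 is MIDI 59 + 14 = 73 (C♯5). On the G3 string (open MIDI 55), that pitch is 73 − 55 = fret 18.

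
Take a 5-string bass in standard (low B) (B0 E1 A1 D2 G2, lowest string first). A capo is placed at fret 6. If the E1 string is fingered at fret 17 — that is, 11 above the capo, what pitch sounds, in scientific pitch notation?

A2

The capo raises the open E1 by 6 semitones to A#1; fretting 11 more gives E1 + 6 + 11 = E1 + 17 semitones = A2.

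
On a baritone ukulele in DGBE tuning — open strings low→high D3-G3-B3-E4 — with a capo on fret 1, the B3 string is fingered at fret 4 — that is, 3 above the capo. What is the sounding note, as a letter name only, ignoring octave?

The capo raises the open B3 by 1 semitone to C4; fretting 3 more gives B3 + 1 + 3 = B3 + 4 semitones, landing on D#.
(Also written Eb.)

D#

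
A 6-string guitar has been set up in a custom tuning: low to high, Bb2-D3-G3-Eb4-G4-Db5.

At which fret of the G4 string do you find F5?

10

F5 is 10 semitones above the open G4 (G–Ab–A–Bb–…–Eb–E–F), so it sits at fret 10.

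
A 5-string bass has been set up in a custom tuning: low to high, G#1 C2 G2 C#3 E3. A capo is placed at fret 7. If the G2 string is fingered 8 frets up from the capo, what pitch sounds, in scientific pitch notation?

A#3

The capo raises the open G2 by 7 semitones to D3; fretting 8 more gives G2 + 7 + 8 = G2 + 15 semitones = A#3.
(Also written Bb.)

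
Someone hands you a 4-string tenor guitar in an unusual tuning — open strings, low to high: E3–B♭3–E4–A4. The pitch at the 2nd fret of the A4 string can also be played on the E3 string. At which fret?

19

A4 at fret 2 is A4 + 2 semitones = B4.
The open E3 string is 17 semitones below the open A4, so the same pitch on the E3 string lies at fret 2 + 17 = 19.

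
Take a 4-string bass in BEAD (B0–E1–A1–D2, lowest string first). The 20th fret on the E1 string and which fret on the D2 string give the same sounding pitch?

10

Fret 20 on E1 is MIDI 28 + 20 = 48 (C3). On the D2 string (open MIDI 38), that pitch is 48 − 38 = fret 10.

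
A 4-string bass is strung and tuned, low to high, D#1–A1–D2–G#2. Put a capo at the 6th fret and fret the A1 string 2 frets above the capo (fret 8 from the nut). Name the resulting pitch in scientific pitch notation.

The capo raises the open A1 by 6 semitones to D#2; fretting 2 more gives A1 + 6 + 2 = A1 + 8 semitones = F2.

F2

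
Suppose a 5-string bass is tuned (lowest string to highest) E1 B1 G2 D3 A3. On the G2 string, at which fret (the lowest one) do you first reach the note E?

From G2, count semitones up the chromatic scale until reaching E: G–Ab–A–Bb–B–C–Db–D–Eb–E — 9 steps.

9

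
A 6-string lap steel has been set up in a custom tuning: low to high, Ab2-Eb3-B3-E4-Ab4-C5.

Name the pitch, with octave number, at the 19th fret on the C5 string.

The open C5 string plus 19 semitones: C–Db–D–Eb–…–F–Gb–G.
The walk passes from B into C once, so the octave number goes from 5 to 6.

G6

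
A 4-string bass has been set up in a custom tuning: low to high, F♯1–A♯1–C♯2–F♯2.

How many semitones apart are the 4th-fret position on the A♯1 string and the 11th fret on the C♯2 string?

10 semitones

A♯1 at fret 4 → D2 (MIDI 38); C♯2 at fret 11 → C3 (MIDI 48).
38 − 48 = -10, so the two pitches are 10 semitones apart, with C3 the higher.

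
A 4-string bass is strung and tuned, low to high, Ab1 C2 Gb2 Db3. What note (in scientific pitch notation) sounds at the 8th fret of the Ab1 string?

Ab1 is MIDI 32. Adding 8 gives 40, which is E2.

E2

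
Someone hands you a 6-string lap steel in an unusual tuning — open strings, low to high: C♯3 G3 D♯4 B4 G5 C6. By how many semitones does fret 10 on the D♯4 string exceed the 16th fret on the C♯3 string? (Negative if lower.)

D♯4 at fret 10 → C♯5 (MIDI 73); C♯3 at fret 16 → F4 (MIDI 65).
73 − 65 = 8, so the two pitches are 8 semitones apart.

8 semitones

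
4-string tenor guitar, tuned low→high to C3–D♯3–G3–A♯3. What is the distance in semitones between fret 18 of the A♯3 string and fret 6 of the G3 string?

A♯3 at fret 18 → E5 (MIDI 76); G3 at fret 6 → C♯4 (MIDI 61).
76 − 61 = 15, so the two pitches are 15 semitones apart, with E5 the higher.

15 semitones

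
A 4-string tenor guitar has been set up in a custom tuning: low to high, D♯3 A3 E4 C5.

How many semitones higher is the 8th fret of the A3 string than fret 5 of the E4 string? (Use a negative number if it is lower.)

A3 at fret 8 → F4 (MIDI 65); E4 at fret 5 → A4 (MIDI 69).
65 − 69 = -4, so the two pitches are 4 semitones apart.

-4 semitones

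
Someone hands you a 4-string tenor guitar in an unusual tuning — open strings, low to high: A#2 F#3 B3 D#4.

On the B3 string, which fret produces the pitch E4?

5

E4 is 5 semitones above the open B3 (B–C–C#–D–D#–E), so it sits at fret 5.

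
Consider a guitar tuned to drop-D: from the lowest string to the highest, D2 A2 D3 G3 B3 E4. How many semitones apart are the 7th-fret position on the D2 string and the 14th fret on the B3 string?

D2 at fret 7 → A2 (MIDI 45); B3 at fret 14 → C#5 (MIDI 73).
45 − 73 = -28, so the two pitches are 28 semitones apart, with C#5 the higher.

28 semitones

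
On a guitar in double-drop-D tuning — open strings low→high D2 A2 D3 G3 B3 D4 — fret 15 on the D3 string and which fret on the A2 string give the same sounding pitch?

Fret 15 on D3 is MIDI 50 + 15 = 65 (F4). On the A2 string (open MIDI 45), that pitch is 65 − 45 = fret 20.

20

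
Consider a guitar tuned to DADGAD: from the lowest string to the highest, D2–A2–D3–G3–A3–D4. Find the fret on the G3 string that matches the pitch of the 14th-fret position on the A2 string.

4

A2 at fret 14 is A2 + 14 semitones = B3.
The open G3 string is 10 semitones above the open A2, so the same pitch on the G3 string lies at fret 14 − 10 = 4.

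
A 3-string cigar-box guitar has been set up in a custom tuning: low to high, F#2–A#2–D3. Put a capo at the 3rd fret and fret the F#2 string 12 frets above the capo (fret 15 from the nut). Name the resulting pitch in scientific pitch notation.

A3

The capo raises the open F#2 by 3 semitones to A2; fretting 12 more gives F#2 + 3 + 12 = F#2 + 15 semitones = A3.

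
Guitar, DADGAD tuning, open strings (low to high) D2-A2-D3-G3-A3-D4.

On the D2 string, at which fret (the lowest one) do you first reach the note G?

5

From D2, count semitones up the chromatic scale until reaching G: D–D#–E–F–F#–G — 5 steps.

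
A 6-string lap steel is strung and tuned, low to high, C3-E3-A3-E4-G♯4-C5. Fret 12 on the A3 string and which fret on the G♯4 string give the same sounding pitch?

A3 at fret 12 is A3 + 12 semitones = A4.
The open G♯4 string is 11 semitones above the open A3, so the same pitch on the G♯4 string lies at fret 12 − 11 = 1.

1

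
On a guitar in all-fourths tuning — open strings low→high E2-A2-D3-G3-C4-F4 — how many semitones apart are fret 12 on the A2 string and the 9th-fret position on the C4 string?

12 semitones

A2 at fret 12 → A3 (MIDI 57); C4 at fret 9 → A4 (MIDI 69).
57 − 69 = -12, so the two pitches are 12 semitones apart, with A4 the higher.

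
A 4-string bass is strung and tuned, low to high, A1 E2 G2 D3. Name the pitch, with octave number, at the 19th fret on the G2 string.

The open G2 string plus 19 semitones: G–G#–A–A#–…–C–C#–D.
The walk passes from B into C 2 times, so the octave number goes from 2 to 4.

D4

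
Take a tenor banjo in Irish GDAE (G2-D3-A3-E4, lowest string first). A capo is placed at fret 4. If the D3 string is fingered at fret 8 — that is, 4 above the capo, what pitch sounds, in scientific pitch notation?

The capo raises the open D3 by 4 semitones to F♯3; fretting 4 more gives D3 + 4 + 4 = D3 + 8 semitones = A♯3.

A♯3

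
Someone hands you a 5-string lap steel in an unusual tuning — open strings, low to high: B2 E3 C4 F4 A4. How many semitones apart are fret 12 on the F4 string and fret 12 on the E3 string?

13 semitones

F4 at fret 12 → F5 (MIDI 77); E3 at fret 12 → E4 (MIDI 64).
77 − 64 = 13, so the two pitches are 13 semitones apart, with F5 the higher.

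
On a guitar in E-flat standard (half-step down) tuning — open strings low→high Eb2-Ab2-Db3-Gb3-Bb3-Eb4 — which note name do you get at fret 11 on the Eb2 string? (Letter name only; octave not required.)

D

Eb2 is MIDI 39. Adding 11 gives 50; 50 mod 12 = 2, i.e. D.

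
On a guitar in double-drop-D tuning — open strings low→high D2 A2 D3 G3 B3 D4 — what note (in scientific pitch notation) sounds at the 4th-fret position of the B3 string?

Each fret is one semitone, so B3 + 4 = D#4.
(Equivalently spelled Eb4.)

D#4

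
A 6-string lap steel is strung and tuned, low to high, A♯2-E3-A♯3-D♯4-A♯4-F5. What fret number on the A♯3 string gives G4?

9

G4 is 9 semitones above the open A♯3 (A#–B–C–C#–D–D#–E–F–F#–G), so it sits at fret 9.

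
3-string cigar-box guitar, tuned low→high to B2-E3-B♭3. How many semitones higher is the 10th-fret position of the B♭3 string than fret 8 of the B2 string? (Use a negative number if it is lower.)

13 semitones

B♭3 at fret 10 → A♭4 (MIDI 68); B2 at fret 8 → G3 (MIDI 55).
68 − 55 = 13, so the two pitches are 13 semitones apart.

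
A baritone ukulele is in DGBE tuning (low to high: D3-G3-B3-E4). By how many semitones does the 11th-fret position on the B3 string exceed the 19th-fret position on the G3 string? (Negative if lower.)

B3 at fret 11 → A♯4 (MIDI 70); G3 at fret 19 → D5 (MIDI 74).
70 − 74 = -4, so the two pitches are 4 semitones apart.

-4 semitones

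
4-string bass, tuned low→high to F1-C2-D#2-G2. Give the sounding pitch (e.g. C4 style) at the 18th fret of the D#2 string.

The open D#2 string plus 18 semitones: D#–E–F–F#–…–G–G#–A.
The walk passes from B into C once, so the octave number goes from 2 to 3.

A3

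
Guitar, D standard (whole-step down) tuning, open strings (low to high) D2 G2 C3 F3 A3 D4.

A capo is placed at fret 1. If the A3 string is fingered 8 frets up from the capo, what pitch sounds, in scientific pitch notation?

The capo raises the open A3 by 1 semitone to A#3; fretting 8 more gives A3 + 1 + 8 = A3 + 9 semitones = F#4.

F#4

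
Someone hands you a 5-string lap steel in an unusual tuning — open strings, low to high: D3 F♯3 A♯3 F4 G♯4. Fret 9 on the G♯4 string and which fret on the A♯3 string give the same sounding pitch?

19

G♯4 at fret 9 is G♯4 + 9 semitones = F5.
The open A♯3 string is 10 semitones below the open G♯4, so the same pitch on the A♯3 string lies at fret 9 + 10 = 19.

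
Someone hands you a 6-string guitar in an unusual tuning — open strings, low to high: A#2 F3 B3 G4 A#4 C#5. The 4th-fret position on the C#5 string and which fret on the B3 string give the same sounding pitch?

C#5 at fret 4 is C#5 + 4 semitones = F5.
The open B3 string is 14 semitones below the open C#5, so the same pitch on the B3 string lies at fret 4 + 14 = 18.

18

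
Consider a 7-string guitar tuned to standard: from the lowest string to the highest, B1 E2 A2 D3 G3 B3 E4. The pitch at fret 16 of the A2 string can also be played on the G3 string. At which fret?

6

A2 at fret 16 is A2 + 16 semitones = C♯4.
The open G3 string is 10 semitones above the open A2, so the same pitch on the G3 string lies at fret 16 − 10 = 6.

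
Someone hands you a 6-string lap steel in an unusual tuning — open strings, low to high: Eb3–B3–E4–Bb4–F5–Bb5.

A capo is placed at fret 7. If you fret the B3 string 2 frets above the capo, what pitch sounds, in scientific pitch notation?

Ab4

The capo raises the open B3 by 7 semitones to Gb4; fretting 2 more gives B3 + 7 + 2 = B3 + 9 semitones = Ab4.
(Also written G#.)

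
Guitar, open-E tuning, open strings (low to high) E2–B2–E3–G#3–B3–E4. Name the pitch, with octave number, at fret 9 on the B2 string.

Each fret is one semitone, so B2 + 9 = G#3.
(Equivalently spelled Ab3.)

G#3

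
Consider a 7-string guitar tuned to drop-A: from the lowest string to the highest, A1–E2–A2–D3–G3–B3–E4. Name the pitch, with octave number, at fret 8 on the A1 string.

Each fret is one semitone, so A1 + 8 = F2.

F2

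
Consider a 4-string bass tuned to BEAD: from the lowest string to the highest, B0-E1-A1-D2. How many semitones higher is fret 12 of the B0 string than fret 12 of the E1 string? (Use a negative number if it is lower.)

-5 semitones

B0 at fret 12 → B1 (MIDI 35); E1 at fret 12 → E2 (MIDI 40).
35 − 40 = -5, so the two pitches are 5 semitones apart.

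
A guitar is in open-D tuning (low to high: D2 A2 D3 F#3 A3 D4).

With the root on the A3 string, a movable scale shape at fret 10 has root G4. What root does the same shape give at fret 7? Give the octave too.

E4

Moving from fret 10 to fret 7 shifts the root by -3 semitones.
G4 down 3 semitones is E4.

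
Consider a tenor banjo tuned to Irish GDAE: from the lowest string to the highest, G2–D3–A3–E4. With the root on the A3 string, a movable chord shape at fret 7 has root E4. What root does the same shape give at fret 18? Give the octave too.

Moving from fret 7 to fret 18 shifts the root by 11 semitones.
E4 up 11 semitones is D#5.

D#5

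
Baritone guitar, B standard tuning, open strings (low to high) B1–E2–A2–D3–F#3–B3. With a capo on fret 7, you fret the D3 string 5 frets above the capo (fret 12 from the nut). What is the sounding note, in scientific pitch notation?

The capo raises the open D3 by 7 semitones to A3; fretting 5 more gives D3 + 7 + 5 = D3 + 12 semitones = D4.

D4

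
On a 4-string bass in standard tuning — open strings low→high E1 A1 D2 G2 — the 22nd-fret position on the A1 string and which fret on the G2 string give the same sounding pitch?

A1 at fret 22 is A1 + 22 semitones = G3.
The open G2 string is 10 semitones above the open A1, so the same pitch on the G2 string lies at fret 22 − 10 = 12.

12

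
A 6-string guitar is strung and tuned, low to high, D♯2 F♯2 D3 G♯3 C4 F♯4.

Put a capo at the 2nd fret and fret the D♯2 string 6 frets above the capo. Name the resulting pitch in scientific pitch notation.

B2

The capo raises the open D♯2 by 2 semitones to F2; fretting 6 more gives D♯2 + 2 + 6 = D♯2 + 8 semitones = B2.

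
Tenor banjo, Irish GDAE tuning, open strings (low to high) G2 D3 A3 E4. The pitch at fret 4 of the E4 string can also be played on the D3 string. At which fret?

18

Fret 4 on E4 is MIDI 64 + 4 = 68 (G♯4). On the D3 string (open MIDI 50), that pitch is 68 − 50 = fret 18.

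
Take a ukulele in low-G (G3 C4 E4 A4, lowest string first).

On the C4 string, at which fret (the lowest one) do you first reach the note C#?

From C4, count semitones up the chromatic scale until reaching C#: C–C# — 1 step.

1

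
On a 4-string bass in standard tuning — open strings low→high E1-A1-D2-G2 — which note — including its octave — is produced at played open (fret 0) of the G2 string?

G2

Fret 0 is the open string itself, so the pitch is just G2.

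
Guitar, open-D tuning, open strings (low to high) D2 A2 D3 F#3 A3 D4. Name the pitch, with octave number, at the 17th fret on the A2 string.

The open A2 string plus 17 semitones: A–A#–B–C–…–C–C#–D.
The walk passes from B into C 2 times, so the octave number goes from 2 to 4.

D4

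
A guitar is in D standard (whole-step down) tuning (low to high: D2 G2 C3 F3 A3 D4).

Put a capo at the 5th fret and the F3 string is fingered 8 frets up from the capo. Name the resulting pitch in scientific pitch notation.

The capo raises the open F3 by 5 semitones to A♯3; fretting 8 more gives F3 + 5 + 8 = F3 + 13 semitones = F♯4.

F♯4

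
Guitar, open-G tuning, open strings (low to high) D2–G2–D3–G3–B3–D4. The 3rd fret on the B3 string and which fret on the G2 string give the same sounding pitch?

Fret 3 on B3 is MIDI 59 + 3 = 62 (D4). On the G2 string (open MIDI 43), that pitch is 62 − 43 = fret 19.

19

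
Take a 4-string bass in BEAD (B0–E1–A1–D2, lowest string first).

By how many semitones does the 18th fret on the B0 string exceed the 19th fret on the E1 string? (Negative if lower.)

B0 at fret 18 → F2 (MIDI 41); E1 at fret 19 → B2 (MIDI 47).
41 − 47 = -6, so the two pitches are 6 semitones apart.

-6 semitones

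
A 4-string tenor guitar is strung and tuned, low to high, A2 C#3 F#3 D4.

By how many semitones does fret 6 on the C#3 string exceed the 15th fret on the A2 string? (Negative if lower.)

C#3 at fret 6 → G3 (MIDI 55); A2 at fret 15 → C4 (MIDI 60).
55 − 60 = -5, so the two pitches are 5 semitones apart.

-5 semitones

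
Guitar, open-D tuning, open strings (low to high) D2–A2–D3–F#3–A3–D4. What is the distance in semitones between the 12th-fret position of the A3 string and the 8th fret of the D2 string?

A3 at fret 12 → A4 (MIDI 69); D2 at fret 8 → A#2 (MIDI 46).
69 − 46 = 23, so the two pitches are 23 semitones apart, with A4 the higher.

23 semitones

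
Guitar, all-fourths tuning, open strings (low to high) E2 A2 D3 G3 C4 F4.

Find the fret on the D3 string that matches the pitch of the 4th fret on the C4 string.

Fret 4 on C4 is MIDI 60 + 4 = 64 (E4). On the D3 string (open MIDI 50), that pitch is 64 − 50 = fret 14.

14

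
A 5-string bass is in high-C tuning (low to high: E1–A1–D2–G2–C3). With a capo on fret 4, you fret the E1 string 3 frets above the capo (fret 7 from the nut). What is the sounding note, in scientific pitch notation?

The capo raises the open E1 by 4 semitones to G#1; fretting 3 more gives E1 + 4 + 3 = E1 + 7 semitones = B1.

B1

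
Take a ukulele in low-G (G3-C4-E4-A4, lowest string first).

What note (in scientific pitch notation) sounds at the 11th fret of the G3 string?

G3 is MIDI 55. Adding 11 gives 66, which is F#4.
(Equivalently spelled Gb4.)

F#4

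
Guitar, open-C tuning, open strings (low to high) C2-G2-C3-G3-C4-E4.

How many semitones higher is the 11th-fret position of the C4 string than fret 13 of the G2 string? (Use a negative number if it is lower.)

C4 at fret 11 → B4 (MIDI 71); G2 at fret 13 → G#3 (MIDI 56).
71 − 56 = 15, so the two pitches are 15 semitones apart.

15 semitones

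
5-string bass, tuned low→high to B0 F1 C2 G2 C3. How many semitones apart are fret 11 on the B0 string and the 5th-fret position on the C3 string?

19 semitones

B0 at fret 11 → A#1 (MIDI 34); C3 at fret 5 → F3 (MIDI 53).
34 − 53 = -19, so the two pitches are 19 semitones apart, with F3 the higher.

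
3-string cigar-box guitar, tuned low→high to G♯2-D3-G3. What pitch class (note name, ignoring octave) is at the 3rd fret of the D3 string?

D3 is MIDI 50. Adding 3 gives 53; 53 mod 12 = 5, i.e. F.

F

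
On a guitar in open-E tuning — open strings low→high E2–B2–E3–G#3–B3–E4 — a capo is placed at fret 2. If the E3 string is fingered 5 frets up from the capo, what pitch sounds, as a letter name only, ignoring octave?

The capo raises the open E3 by 2 semitones to F#3; fretting 5 more gives E3 + 2 + 5 = E3 + 7 semitones, landing on B.

B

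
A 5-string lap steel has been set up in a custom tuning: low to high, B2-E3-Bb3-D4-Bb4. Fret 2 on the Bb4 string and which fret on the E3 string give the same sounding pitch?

Bb4 at fret 2 is Bb4 + 2 semitones = C5.
The open E3 string is 18 semitones below the open Bb4, so the same pitch on the E3 string lies at fret 2 + 18 = 20.

20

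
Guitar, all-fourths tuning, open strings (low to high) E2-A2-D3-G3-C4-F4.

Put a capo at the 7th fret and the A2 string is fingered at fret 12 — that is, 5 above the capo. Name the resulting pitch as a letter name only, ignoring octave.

The capo raises the open A2 by 7 semitones to E3; fretting 5 more gives A2 + 7 + 5 = A2 + 12 semitones, landing on A.

A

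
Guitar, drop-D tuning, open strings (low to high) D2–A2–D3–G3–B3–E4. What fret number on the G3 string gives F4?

10

F4 is 10 semitones above the open G3 (G–G#–A–A#–…–D#–E–F), so it sits at fret 10.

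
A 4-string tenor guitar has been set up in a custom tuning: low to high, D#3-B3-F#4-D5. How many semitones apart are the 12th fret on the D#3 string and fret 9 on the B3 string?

5 semitones

D#3 at fret 12 → D#4 (MIDI 63); B3 at fret 9 → G#4 (MIDI 68).
63 − 68 = -5, so the two pitches are 5 semitones apart, with G#4 the higher.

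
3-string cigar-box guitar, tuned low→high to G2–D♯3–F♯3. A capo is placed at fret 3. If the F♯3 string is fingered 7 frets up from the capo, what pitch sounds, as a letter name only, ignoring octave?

The capo raises the open F♯3 by 3 semitones to A3; fretting 7 more gives F♯3 + 3 + 7 = F♯3 + 10 semitones, landing on E.

E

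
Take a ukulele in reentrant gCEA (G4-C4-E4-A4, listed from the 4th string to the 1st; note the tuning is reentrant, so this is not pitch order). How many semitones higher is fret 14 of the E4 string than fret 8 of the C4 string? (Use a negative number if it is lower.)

E4 at fret 14 → F♯5 (MIDI 78); C4 at fret 8 → G♯4 (MIDI 68).
78 − 68 = 10, so the two pitches are 10 semitones apart.

10 semitones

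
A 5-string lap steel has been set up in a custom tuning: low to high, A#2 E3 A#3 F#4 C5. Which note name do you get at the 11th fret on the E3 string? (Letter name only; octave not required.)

Each fret is one semitone, so E3 + 11 = D#.
(Equivalently spelled Eb.)

D#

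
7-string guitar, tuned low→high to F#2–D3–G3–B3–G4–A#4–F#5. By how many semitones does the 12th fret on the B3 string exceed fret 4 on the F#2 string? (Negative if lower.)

25 semitones

B3 at fret 12 → B4 (MIDI 71); F#2 at fret 4 → A#2 (MIDI 46).
71 − 46 = 25, so the two pitches are 25 semitones apart.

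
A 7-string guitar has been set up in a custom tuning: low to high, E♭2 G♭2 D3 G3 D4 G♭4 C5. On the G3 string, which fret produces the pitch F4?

F4 is 10 semitones above the open G3 (G–Ab–A–Bb–…–Eb–E–F), so it sits at fret 10.

10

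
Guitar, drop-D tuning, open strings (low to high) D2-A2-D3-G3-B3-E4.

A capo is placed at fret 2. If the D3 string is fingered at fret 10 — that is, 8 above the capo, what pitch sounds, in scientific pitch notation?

The capo raises the open D3 by 2 semitones to E3; fretting 8 more gives D3 + 2 + 8 = D3 + 10 semitones = C4.

C4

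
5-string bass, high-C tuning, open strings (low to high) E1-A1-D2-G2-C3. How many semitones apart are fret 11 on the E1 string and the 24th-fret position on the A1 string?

18 semitones

E1 at fret 11 → D#2 (MIDI 39); A1 at fret 24 → A3 (MIDI 57).
39 − 57 = -18, so the two pitches are 18 semitones apart, with A3 the higher.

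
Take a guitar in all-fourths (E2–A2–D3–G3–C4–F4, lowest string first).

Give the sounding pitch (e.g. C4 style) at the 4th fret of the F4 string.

The open F4 string plus 4 semitones: F–F#–G–G#–A.
No B→C boundary is crossed, so the octave stays at 4.

A4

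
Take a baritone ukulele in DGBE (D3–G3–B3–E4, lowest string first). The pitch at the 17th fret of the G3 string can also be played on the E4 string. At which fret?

G3 at fret 17 is G3 + 17 semitones = C5.
The open E4 string is 9 semitones above the open G3, so the same pitch on the E4 string lies at fret 17 − 9 = 8.

8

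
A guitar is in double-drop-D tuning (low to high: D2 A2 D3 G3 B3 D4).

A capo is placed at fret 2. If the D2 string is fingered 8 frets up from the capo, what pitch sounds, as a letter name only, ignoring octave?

C

The capo raises the open D2 by 2 semitones to E2; fretting 8 more gives D2 + 2 + 8 = D2 + 10 semitones, landing on C.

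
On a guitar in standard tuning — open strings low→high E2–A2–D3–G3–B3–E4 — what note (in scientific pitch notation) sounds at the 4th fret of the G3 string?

B3

Each fret is one semitone, so G3 + 4 = B3.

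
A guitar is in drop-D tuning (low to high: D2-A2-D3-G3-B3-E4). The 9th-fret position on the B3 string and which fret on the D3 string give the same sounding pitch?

18

Fret 9 on B3 is MIDI 59 + 9 = 68 (G#4). On the D3 string (open MIDI 50), that pitch is 68 − 50 = fret 18.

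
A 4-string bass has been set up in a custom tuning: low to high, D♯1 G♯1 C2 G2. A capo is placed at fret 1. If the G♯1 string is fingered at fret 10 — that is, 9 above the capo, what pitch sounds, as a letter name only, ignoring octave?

The capo raises the open G♯1 by 1 semitone to A1; fretting 9 more gives G♯1 + 1 + 9 = G♯1 + 10 semitones, landing on F♯.
(Also written G♭.)

F♯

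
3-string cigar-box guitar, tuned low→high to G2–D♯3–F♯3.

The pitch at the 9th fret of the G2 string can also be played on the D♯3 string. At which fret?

Fret 9 on G2 is MIDI 43 + 9 = 52 (E3). On the D♯3 string (open MIDI 51), that pitch is 52 − 51 = fret 1.

1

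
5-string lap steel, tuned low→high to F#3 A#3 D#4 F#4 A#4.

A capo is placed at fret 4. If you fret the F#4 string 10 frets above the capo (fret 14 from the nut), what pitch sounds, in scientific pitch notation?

The capo raises the open F#4 by 4 semitones to A#4; fretting 10 more gives F#4 + 4 + 10 = F#4 + 14 semitones = G#5.

G#5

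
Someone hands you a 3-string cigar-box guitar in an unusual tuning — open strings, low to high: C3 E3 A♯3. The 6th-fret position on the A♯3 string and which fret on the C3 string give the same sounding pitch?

16

A♯3 at fret 6 is A♯3 + 6 semitones = E4.
The open C3 string is 10 semitones below the open A♯3, so the same pitch on the C3 string lies at fret 6 + 10 = 16.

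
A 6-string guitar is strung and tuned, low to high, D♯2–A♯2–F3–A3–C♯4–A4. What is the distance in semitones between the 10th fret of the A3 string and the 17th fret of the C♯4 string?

A3 at fret 10 → G4 (MIDI 67); C♯4 at fret 17 → F♯5 (MIDI 78).
67 − 78 = -11, so the two pitches are 11 semitones apart, with F♯5 the higher.

11 semitones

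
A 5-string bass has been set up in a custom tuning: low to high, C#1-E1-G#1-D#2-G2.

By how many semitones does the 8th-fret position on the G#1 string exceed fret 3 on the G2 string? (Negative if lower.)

G#1 at fret 8 → E2 (MIDI 40); G2 at fret 3 → A#2 (MIDI 46).
40 − 46 = -6, so the two pitches are 6 semitones apart.

-6 semitones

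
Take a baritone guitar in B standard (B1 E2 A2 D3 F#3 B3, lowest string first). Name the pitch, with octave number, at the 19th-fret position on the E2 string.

Each fret is one semitone, so E2 + 19 = B3.

B3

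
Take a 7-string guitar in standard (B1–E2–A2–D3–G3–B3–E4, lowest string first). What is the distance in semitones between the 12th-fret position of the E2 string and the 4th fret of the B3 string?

11 semitones

E2 at fret 12 → E3 (MIDI 52); B3 at fret 4 → D♯4 (MIDI 63).
52 − 63 = -11, so the two pitches are 11 semitones apart, with D♯4 the higher.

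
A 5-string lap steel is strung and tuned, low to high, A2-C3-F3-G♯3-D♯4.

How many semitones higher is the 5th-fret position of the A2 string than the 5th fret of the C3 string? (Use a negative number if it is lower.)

-3 semitones

A2 at fret 5 → D3 (MIDI 50); C3 at fret 5 → F3 (MIDI 53).
50 − 53 = -3, so the two pitches are 3 semitones apart.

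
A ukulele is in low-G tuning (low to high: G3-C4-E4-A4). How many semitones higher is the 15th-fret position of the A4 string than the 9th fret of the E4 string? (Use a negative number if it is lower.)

A4 at fret 15 → C6 (MIDI 84); E4 at fret 9 → C#5 (MIDI 73).
84 − 73 = 11, so the two pitches are 11 semitones apart.

11 semitones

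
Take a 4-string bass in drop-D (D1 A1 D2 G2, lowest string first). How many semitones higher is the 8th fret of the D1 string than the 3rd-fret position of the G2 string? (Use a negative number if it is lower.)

D1 at fret 8 → A#1 (MIDI 34); G2 at fret 3 → A#2 (MIDI 46).
34 − 46 = -12, so the two pitches are 12 semitones apart.

-12 semitones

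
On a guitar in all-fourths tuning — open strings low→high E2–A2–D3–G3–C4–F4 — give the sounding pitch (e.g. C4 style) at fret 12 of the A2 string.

A3

The open A2 string plus 12 semitones: A–A#–B–C–…–G–G#–A.
The walk passes from B into C once, so the octave number goes from 2 to 3.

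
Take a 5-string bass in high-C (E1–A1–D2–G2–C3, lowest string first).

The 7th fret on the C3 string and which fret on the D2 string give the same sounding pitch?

C3 at fret 7 is C3 + 7 semitones = G3.
The open D2 string is 10 semitones below the open C3, so the same pitch on the D2 string lies at fret 7 + 10 = 17.

17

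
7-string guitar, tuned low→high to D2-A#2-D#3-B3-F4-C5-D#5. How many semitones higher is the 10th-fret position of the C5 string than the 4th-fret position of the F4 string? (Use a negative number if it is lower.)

C5 at fret 10 → A#5 (MIDI 82); F4 at fret 4 → A4 (MIDI 69).
82 − 69 = 13, so the two pitches are 13 semitones apart.

13 semitones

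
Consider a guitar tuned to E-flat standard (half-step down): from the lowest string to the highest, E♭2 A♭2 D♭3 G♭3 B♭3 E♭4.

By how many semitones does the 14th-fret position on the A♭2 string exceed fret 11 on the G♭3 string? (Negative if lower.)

-7 semitones

A♭2 at fret 14 → B♭3 (MIDI 58); G♭3 at fret 11 → F4 (MIDI 65).
58 − 65 = -7, so the two pitches are 7 semitones apart.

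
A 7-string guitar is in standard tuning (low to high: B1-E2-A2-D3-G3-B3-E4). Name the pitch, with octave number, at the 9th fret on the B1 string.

B1 is MIDI 35. Adding 9 gives 44, which is G♯2.

G♯2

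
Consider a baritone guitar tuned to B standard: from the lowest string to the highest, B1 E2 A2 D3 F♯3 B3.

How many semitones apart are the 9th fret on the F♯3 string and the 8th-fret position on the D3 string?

F♯3 at fret 9 → D♯4 (MIDI 63); D3 at fret 8 → A♯3 (MIDI 58).
63 − 58 = 5, so the two pitches are 5 semitones apart, with D♯4 the higher.

5 semitones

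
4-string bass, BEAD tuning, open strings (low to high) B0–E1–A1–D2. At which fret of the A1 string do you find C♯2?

4

C♯2 is 4 semitones above the open A1 (A–A#–B–C–C#), so it sits at fret 4.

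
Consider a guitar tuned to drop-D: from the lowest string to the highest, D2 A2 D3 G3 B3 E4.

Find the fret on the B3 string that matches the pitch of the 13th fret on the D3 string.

Fret 13 on D3 is MIDI 50 + 13 = 63 (D♯4). On the B3 string (open MIDI 59), that pitch is 63 − 59 = fret 4.

4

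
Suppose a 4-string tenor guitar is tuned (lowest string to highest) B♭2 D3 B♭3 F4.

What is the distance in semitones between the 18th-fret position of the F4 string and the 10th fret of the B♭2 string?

27 semitones

F4 at fret 18 → B5 (MIDI 83); B♭2 at fret 10 → A♭3 (MIDI 56).
83 − 56 = 27, so the two pitches are 27 semitones apart, with B5 the higher.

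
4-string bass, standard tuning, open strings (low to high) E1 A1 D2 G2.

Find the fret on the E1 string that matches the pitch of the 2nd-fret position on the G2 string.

17

G2 at fret 2 is G2 + 2 semitones = A2.
The open E1 string is 15 semitones below the open G2, so the same pitch on the E1 string lies at fret 2 + 15 = 17.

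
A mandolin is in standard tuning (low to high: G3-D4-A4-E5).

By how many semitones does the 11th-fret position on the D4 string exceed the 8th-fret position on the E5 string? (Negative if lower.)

-11 semitones

D4 at fret 11 → C#5 (MIDI 73); E5 at fret 8 → C6 (MIDI 84).
73 − 84 = -11, so the two pitches are 11 semitones apart.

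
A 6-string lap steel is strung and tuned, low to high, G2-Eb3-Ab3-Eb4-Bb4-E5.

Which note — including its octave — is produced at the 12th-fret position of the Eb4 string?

Eb5

Each fret is one semitone, so Eb4 + 12 = Eb5.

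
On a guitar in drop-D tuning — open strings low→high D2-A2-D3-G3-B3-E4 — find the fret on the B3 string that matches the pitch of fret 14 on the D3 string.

5

Fret 14 on D3 is MIDI 50 + 14 = 64 (E4). On the B3 string (open MIDI 59), that pitch is 64 − 59 = fret 5.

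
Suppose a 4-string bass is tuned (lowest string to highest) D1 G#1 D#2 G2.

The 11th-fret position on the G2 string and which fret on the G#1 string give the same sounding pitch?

22

G2 at fret 11 is G2 + 11 semitones = F#3.
The open G#1 string is 11 semitones below the open G2, so the same pitch on the G#1 string lies at fret 11 + 11 = 22.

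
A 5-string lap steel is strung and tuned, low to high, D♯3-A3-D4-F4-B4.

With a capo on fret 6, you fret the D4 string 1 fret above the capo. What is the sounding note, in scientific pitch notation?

A4

The capo raises the open D4 by 6 semitones to G♯4; fretting 1 more gives D4 + 6 + 1 = D4 + 7 semitones = A4.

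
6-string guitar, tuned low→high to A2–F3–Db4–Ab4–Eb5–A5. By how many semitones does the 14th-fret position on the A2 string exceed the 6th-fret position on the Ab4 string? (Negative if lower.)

A2 at fret 14 → B3 (MIDI 59); Ab4 at fret 6 → D5 (MIDI 74).
59 − 74 = -15, so the two pitches are 15 semitones apart.

-15 semitones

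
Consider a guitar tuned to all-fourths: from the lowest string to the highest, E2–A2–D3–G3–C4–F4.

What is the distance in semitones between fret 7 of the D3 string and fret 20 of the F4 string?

28 semitones

D3 at fret 7 → A3 (MIDI 57); F4 at fret 20 → C#6 (MIDI 85).
57 − 85 = -28, so the two pitches are 28 semitones apart, with C#6 the higher.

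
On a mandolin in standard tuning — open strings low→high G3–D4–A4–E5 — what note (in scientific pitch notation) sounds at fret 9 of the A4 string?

A4 is MIDI 69. Adding 9 gives 78, which is F♯5.

F♯5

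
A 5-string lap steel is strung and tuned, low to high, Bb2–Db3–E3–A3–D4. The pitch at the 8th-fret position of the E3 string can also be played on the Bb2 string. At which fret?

E3 at fret 8 is E3 + 8 semitones = C4.
The open Bb2 string is 6 semitones below the open E3, so the same pitch on the Bb2 string lies at fret 8 + 6 = 14.

14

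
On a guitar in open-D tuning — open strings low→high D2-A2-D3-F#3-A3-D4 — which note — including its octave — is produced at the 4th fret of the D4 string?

The open D4 string plus 4 semitones: D–D#–E–F–F#.
No B→C boundary is crossed, so the octave stays at 4.
(Equivalently spelled Gb4.)

F#4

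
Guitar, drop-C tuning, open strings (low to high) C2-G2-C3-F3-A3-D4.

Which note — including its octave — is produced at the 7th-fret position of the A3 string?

A3 is MIDI 57. Adding 7 gives 64, which is E4.

E4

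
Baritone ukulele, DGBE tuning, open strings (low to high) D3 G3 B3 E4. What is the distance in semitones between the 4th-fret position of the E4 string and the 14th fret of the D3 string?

E4 at fret 4 → G#4 (MIDI 68); D3 at fret 14 → E4 (MIDI 64).
68 − 64 = 4, so the two pitches are 4 semitones apart, with G#4 the higher.

4 semitones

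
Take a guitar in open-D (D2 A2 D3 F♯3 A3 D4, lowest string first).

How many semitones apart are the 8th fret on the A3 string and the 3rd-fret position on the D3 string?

A3 at fret 8 → F4 (MIDI 65); D3 at fret 3 → F3 (MIDI 53).
65 − 53 = 12, so the two pitches are 12 semitones apart, with F4 the higher.

12 semitones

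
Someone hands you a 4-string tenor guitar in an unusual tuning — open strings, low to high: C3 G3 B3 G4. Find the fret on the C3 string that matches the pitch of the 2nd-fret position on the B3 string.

13

B3 at fret 2 is B3 + 2 semitones = C#4.
The open C3 string is 11 semitones below the open B3, so the same pitch on the C3 string lies at fret 2 + 11 = 13.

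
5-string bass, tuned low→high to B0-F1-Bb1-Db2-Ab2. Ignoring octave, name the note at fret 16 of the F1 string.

A

The open F1 string plus 16 semitones: F–Gb–G–Ab–…–G–Ab–A.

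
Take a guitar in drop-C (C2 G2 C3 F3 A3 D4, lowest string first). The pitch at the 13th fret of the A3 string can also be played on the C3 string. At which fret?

A3 at fret 13 is A3 + 13 semitones = A♯4.
The open C3 string is 9 semitones below the open A3, so the same pitch on the C3 string lies at fret 13 + 9 = 22.

22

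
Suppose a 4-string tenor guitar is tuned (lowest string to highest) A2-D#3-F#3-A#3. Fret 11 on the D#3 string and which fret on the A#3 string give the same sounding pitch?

4

D#3 at fret 11 is D#3 + 11 semitones = D4.
The open A#3 string is 7 semitones above the open D#3, so the same pitch on the A#3 string lies at fret 11 − 7 = 4.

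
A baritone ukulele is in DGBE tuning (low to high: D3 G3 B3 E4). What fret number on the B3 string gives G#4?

9

G#4 is 9 semitones above the open B3 (B–C–C#–D–D#–E–F–F#–G–G#), so it sits at fret 9.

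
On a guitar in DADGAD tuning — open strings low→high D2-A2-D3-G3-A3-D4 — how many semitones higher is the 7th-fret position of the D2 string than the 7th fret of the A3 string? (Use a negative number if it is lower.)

D2 at fret 7 → A2 (MIDI 45); A3 at fret 7 → E4 (MIDI 64).
45 − 64 = -19, so the two pitches are 19 semitones apart.

-19 semitones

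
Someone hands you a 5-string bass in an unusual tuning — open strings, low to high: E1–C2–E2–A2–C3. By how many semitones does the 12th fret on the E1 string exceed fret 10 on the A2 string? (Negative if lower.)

E1 at fret 12 → E2 (MIDI 40); A2 at fret 10 → G3 (MIDI 55).
40 − 55 = -15, so the two pitches are 15 semitones apart.

-15 semitones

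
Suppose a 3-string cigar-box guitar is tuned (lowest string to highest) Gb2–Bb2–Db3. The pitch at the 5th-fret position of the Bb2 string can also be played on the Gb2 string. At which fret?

Bb2 at fret 5 is Bb2 + 5 semitones = Eb3.
The open Gb2 string is 4 semitones below the open Bb2, so the same pitch on the Gb2 string lies at fret 5 + 4 = 9.

9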